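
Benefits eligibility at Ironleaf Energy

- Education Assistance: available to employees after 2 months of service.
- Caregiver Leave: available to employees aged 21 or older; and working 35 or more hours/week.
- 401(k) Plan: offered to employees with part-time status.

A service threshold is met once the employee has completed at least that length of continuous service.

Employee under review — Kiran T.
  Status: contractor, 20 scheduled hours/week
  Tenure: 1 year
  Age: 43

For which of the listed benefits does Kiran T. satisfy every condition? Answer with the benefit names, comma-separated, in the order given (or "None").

Education Assistance

Education Assistance — service 1 year ≥ 2 months (≈60 days) ✓ → eligible.
Caregiver Leave — age 43 ≥ 21 ✓; 20 hrs/wk < 35 ✗ → not eligible.
401(k) Plan — status contractor ✗ (requires part-time) → not eligible.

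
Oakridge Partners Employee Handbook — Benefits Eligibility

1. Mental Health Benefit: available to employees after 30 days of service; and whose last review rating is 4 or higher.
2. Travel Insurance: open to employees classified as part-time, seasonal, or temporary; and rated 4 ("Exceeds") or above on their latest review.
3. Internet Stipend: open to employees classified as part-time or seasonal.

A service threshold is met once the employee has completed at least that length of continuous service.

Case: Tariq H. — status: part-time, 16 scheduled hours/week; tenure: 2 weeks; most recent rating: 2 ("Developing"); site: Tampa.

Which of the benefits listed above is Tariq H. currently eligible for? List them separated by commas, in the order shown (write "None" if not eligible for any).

Internet Stipend

Mental Health Benefit — service 2 weeks < 30 days ✗ → not eligible.
Travel Insurance — status part-time ✓; rating 2 < 4 ✗ → not eligible.
Internet Stipend — status part-time ✓ → eligible.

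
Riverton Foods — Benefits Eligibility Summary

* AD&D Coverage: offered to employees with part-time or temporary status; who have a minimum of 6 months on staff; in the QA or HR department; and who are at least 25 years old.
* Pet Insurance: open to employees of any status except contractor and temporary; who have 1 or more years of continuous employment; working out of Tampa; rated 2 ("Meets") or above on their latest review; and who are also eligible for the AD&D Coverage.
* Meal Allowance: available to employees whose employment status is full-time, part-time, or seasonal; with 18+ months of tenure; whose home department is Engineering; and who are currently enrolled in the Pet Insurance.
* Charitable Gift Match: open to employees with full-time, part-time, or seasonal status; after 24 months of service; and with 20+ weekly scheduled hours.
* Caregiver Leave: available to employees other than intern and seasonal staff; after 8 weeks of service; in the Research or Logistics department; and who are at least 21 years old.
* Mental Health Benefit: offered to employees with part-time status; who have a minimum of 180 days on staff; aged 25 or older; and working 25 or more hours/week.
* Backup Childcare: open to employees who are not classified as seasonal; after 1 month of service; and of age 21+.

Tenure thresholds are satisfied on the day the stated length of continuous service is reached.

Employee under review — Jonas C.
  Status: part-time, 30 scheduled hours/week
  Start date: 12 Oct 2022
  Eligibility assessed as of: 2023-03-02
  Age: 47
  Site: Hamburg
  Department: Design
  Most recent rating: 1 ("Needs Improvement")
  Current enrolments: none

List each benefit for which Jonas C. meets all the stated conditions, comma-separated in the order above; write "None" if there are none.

Backup Childcare

Service from 12 Oct 2022 to 2023-03-02: 141 days.
AD&D Coverage — status part-time ✓; service 141 days < 6 months (≈180 days) ✗ → not eligible.
Pet Insurance — status part-time ✓ (not excluded); service 141 days < 1 year (≈365 days) ✗ → not eligible.
Meal Allowance — status part-time ✓; service 141 days < 18 months (≈540 days) ✗ → not eligible.
Charitable Gift Match — status part-time ✓; service 141 days < 24 months (≈720 days) ✗ → not eligible.
Caregiver Leave — status part-time ✓ (not excluded); service 141 days ≥ 8 weeks (≈56 days) ✓; dept Design ✗ → not eligible.
Mental Health Benefit — status part-time ✓; service 141 days < 180 days ✗ → not eligible.
Backup Childcare — status part-time ✓ (not excluded); service 141 days ≥ 1 month (≈30 days) ✓; age 47 ≥ 21 ✓ → eligible.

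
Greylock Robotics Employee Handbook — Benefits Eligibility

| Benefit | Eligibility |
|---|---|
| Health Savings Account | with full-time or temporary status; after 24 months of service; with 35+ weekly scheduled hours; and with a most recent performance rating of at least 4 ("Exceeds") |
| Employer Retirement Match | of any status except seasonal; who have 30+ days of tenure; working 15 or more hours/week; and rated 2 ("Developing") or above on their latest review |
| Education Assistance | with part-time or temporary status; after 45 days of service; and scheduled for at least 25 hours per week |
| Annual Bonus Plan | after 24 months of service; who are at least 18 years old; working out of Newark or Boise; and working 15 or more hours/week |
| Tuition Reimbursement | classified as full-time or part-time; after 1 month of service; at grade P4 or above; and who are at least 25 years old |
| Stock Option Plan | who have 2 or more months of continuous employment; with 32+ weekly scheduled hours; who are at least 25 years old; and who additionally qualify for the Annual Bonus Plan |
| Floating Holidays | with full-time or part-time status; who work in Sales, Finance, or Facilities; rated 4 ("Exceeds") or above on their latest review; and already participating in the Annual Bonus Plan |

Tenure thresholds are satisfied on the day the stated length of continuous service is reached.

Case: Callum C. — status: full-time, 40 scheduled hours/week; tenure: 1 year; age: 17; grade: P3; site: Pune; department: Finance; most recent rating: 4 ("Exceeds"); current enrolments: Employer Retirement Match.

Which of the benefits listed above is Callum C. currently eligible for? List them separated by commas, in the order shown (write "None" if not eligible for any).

Health Savings Account — status full-time ✓; service 1 year < 24 months (≈720 days) ✗ → not eligible.
Employer Retirement Match — status full-time ✓ (not excluded); service 1 year ≥ 30 days ✓; 40 hrs/wk ≥ 15 ✓; rating 4 ≥ 2 ✓ → eligible.
Education Assistance — status full-time ✗ (requires part-time or temporary) → not eligible.
Annual Bonus Plan — service 1 year < 24 months (≈720 days) ✗ → not eligible.
Tuition Reimbursement — status full-time ✓; service 1 year ≥ 1 month (≈30 days) ✓; grade P3 < P4 ✗ → not eligible.
Stock Option Plan — service 1 year ≥ 2 months (≈60 days) ✓; 40 hrs/wk ≥ 32 ✓; age 17 < 25 ✗ → not eligible.
Floating Holidays — status full-time ✓; dept Finance ✓; rating 4 ≥ 4 ✓; not enrolled in Annual Bonus Plan ✗ → not eligible.

Employer Retirement Match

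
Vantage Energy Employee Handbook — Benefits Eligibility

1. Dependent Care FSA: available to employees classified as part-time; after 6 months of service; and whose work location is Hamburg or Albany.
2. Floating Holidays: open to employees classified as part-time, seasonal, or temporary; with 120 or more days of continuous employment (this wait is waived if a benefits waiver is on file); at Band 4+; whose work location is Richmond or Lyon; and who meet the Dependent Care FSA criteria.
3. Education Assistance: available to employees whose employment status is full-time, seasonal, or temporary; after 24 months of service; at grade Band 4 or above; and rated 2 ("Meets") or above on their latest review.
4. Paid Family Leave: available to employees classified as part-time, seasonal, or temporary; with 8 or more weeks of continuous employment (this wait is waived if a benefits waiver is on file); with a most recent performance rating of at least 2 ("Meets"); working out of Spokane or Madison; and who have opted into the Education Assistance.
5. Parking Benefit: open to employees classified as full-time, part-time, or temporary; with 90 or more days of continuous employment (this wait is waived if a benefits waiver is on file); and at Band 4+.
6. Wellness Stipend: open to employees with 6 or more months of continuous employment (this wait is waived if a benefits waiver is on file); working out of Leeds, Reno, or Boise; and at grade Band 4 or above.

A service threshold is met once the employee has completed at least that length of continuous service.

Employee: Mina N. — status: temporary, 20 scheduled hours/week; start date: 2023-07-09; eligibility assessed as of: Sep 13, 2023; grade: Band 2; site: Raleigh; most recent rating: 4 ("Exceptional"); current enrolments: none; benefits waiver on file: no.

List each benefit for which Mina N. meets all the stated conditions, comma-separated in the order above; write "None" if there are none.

None

Service from 2023-07-09 to Sep 13, 2023: 66 days.
Dependent Care FSA — status temporary ✗ (requires part-time) → not eligible.
Floating Holidays — status temporary ✓; no waiver, service 66 days < 120 days ✗ → not eligible.
Education Assistance — status temporary ✓; service 66 days < 24 months (≈720 days) ✗ → not eligible.
Paid Family Leave — status temporary ✓; no waiver, service 66 days ≥ 8 weeks (≈56 days) ✓; rating 4 ≥ 2 ✓; site Raleigh ✗ (not Spokane or Madison) → not eligible.
Parking Benefit — status temporary ✓; no waiver, service 66 days < 90 days ✗ → not eligible.
Wellness Stipend — no waiver, service 66 days < 6 months (≈180 days) ✗ → not eligible.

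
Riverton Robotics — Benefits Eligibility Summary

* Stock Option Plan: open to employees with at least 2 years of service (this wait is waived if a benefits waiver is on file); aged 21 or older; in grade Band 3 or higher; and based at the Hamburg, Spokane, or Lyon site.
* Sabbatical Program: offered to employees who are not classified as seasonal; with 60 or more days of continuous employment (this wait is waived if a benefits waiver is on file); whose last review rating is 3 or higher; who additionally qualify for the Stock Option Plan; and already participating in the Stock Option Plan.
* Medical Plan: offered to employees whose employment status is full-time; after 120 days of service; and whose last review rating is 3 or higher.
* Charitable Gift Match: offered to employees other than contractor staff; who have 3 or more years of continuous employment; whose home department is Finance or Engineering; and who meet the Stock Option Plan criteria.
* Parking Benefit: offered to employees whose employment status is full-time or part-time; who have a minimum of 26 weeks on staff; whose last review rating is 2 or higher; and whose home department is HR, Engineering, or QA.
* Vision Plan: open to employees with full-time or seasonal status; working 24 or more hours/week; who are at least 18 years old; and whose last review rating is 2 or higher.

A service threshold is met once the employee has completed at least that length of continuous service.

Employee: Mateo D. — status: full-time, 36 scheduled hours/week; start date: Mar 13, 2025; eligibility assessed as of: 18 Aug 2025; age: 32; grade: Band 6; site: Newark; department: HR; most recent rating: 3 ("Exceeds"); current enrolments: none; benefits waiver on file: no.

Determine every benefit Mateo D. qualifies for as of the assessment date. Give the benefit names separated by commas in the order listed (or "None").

Service from Mar 13, 2025 to 18 Aug 2025: 158 days.
Stock Option Plan — no waiver, service 158 days < 2 years (≈730 days) ✗ → not eligible.
Sabbatical Program — status full-time ✓ (not excluded); no waiver, service 158 days ≥ 60 days ✓; rating 3 ≥ 3 ✓; not eligible for Stock Option Plan ✗ → not eligible.
Medical Plan — status full-time ✓; service 158 days ≥ 120 days ✓; rating 3 ≥ 3 ✓ → eligible.
Charitable Gift Match — status full-time ✓ (not excluded); service 158 days < 3 years (≈1095 days) ✗ → not eligible.
Parking Benefit — status full-time ✓; service 158 days < 26 weeks (≈182 days) ✗ → not eligible.
Vision Plan — status full-time ✓; 36 hrs/wk ≥ 24 ✓; age 32 ≥ 18 ✓; rating 3 ≥ 2 ✓ → eligible.

Medical Plan, Vision Plan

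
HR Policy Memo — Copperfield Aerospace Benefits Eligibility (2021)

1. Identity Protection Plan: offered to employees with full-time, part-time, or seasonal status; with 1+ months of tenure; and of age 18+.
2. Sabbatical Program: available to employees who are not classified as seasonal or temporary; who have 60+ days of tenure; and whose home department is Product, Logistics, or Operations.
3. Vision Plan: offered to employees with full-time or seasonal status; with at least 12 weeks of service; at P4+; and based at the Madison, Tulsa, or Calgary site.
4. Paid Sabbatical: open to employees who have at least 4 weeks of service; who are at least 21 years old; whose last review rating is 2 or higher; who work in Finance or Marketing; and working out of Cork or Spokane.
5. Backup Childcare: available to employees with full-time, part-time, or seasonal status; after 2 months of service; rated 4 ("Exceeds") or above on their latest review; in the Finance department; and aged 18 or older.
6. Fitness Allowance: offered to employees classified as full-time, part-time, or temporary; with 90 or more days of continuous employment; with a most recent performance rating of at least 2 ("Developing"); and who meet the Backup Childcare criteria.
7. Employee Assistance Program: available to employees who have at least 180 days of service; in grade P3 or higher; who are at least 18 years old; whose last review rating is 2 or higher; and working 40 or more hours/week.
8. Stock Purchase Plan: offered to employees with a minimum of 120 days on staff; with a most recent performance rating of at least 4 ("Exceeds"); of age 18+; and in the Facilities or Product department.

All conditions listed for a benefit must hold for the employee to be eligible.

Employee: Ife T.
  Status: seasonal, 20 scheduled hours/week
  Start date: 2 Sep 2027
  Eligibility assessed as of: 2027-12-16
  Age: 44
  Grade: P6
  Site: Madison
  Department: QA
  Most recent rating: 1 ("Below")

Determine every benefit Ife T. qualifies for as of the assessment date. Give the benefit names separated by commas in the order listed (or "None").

Identity Protection Plan, Vision Plan

Service from 2 Sep 2027 to 2027-12-16: 105 days.
Identity Protection Plan — status seasonal ✓; service 105 days ≥ 1 month (≈30 days) ✓; age 44 ≥ 18 ✓ → eligible.
Sabbatical Program — status seasonal ✗ (excluded) → not eligible.
Vision Plan — status seasonal ✓; service 105 days ≥ 12 weeks (≈84 days) ✓; grade P6 ≥ P4 ✓; site Madison ✓ → eligible.
Paid Sabbatical — service 105 days ≥ 4 weeks (≈28 days) ✓; age 44 ≥ 21 ✓; rating 1 < 2 ✗ → not eligible.
Backup Childcare — status seasonal ✓; service 105 days ≥ 2 months (≈60 days) ✓; rating 1 < 4 ✗ → not eligible.
Fitness Allowance — status seasonal ✗ (requires full-time, part-time, or temporary) → not eligible.
Employee Assistance Program — service 105 days < 180 days ✗ → not eligible.
Stock Purchase Plan — service 105 days < 120 days ✗ → not eligible.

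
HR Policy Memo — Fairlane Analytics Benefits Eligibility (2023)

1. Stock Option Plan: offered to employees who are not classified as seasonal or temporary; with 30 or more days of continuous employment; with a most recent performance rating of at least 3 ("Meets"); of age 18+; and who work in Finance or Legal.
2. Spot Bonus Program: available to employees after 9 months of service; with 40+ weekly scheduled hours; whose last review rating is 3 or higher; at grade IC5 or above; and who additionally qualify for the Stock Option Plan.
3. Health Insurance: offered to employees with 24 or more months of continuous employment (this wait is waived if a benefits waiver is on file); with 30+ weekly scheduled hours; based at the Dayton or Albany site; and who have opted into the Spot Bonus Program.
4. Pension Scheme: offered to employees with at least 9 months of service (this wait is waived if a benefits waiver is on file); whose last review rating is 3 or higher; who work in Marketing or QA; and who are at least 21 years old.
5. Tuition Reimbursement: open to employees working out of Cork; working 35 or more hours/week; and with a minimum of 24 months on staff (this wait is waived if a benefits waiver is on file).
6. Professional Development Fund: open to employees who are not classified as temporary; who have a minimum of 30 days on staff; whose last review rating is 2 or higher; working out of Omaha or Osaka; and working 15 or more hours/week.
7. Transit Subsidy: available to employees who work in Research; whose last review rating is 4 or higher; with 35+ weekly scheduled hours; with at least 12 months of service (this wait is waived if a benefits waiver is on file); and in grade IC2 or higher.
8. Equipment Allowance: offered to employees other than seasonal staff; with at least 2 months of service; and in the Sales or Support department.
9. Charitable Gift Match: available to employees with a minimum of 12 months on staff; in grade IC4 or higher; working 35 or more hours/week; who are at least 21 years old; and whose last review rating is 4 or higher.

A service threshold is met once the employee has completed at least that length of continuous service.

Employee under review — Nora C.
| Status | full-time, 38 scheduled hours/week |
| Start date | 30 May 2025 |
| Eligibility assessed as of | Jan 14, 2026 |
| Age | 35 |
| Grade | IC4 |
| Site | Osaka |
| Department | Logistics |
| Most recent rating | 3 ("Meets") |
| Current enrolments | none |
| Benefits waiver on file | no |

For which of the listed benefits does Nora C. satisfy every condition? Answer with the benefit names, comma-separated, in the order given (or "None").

Service from 30 May 2025 to Jan 14, 2026: 229 days.
Stock Option Plan — status full-time ✓ (not excluded); service 229 days ≥ 30 days ✓; rating 3 ≥ 3 ✓; age 35 ≥ 18 ✓; dept Logistics ✗ → not eligible.
Spot Bonus Program — service 229 days < 9 months (≈270 days) ✗ → not eligible.
Health Insurance — no waiver, service 229 days < 24 months (≈720 days) ✗ → not eligible.
Pension Scheme — no waiver, service 229 days < 9 months (≈270 days) ✗ → not eligible.
Tuition Reimbursement — site Osaka ✗ (not Cork) → not eligible.
Professional Development Fund — status full-time ✓ (not excluded); service 229 days ≥ 30 days ✓; rating 3 ≥ 2 ✓; site Osaka ✓; 38 hrs/wk ≥ 15 ✓ → eligible.
Transit Subsidy — dept Logistics ✗ → not eligible.
Equipment Allowance — status full-time ✓ (not excluded); service 229 days ≥ 2 months (≈60 days) ✓; dept Logistics ✗ → not eligible.
Charitable Gift Match — service 229 days < 12 months (≈360 days) ✗ → not eligible.

Professional Development Fund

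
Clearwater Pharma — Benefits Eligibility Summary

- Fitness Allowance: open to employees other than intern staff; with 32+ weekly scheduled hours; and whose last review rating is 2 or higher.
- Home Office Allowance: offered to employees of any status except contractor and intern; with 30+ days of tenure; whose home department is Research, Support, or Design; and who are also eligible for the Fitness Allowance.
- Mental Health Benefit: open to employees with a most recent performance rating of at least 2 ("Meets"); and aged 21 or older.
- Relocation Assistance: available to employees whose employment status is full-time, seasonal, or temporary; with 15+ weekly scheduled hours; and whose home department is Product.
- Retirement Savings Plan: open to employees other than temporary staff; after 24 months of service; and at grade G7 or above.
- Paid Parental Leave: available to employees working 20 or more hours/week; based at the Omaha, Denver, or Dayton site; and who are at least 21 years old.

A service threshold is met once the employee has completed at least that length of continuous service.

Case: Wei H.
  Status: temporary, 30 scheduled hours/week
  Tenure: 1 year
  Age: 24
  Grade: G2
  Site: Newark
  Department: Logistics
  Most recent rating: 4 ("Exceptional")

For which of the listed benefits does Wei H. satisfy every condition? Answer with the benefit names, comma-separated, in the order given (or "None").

Mental Health Benefit

Fitness Allowance — status temporary ✓ (not excluded); 30 hrs/wk < 32 ✗ → not eligible.
Home Office Allowance — status temporary ✓ (not excluded); service 1 year ≥ 30 days ✓; dept Logistics ✗ → not eligible.
Mental Health Benefit — rating 4 ≥ 2 ✓; age 24 ≥ 21 ✓ → eligible.
Relocation Assistance — status temporary ✓; 30 hrs/wk ≥ 15 ✓; dept Logistics ✗ → not eligible.
Retirement Savings Plan — status temporary ✗ (excluded) → not eligible.
Paid Parental Leave — 30 hrs/wk ≥ 20 ✓; site Newark ✗ (not Omaha, Denver, or Dayton) → not eligible.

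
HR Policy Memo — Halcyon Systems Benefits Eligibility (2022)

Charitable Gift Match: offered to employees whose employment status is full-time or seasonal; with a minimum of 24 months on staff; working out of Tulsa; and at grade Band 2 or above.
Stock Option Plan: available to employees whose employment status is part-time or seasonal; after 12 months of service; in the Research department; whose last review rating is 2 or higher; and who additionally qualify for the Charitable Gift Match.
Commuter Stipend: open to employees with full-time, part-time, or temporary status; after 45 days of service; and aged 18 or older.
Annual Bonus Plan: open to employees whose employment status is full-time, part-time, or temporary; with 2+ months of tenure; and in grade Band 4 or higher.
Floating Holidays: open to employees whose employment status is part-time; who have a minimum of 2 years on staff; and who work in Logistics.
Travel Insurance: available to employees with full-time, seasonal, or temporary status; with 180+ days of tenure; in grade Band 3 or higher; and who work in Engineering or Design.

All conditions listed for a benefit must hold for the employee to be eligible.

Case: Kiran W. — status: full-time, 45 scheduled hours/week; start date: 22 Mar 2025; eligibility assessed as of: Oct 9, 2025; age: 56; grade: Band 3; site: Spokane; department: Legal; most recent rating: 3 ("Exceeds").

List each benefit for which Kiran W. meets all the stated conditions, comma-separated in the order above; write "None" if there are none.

Service from 22 Mar 2025 to Oct 9, 2025: 201 days.
Charitable Gift Match — status full-time ✓; service 201 days < 24 months (≈720 days) ✗ → not eligible.
Stock Option Plan — status full-time ✗ (requires part-time or seasonal) → not eligible.
Commuter Stipend — status full-time ✓; service 201 days ≥ 45 days ✓; age 56 ≥ 18 ✓ → eligible.
Annual Bonus Plan — status full-time ✓; service 201 days ≥ 2 months (≈60 days) ✓; grade Band 3 < Band 4 ✗ → not eligible.
Floating Holidays — status full-time ✗ (requires part-time) → not eligible.
Travel Insurance — status full-time ✓; service 201 days ≥ 180 days ✓; grade Band 3 ≥ Band 3 ✓; dept Legal ✗ → not eligible.

Commuter Stipend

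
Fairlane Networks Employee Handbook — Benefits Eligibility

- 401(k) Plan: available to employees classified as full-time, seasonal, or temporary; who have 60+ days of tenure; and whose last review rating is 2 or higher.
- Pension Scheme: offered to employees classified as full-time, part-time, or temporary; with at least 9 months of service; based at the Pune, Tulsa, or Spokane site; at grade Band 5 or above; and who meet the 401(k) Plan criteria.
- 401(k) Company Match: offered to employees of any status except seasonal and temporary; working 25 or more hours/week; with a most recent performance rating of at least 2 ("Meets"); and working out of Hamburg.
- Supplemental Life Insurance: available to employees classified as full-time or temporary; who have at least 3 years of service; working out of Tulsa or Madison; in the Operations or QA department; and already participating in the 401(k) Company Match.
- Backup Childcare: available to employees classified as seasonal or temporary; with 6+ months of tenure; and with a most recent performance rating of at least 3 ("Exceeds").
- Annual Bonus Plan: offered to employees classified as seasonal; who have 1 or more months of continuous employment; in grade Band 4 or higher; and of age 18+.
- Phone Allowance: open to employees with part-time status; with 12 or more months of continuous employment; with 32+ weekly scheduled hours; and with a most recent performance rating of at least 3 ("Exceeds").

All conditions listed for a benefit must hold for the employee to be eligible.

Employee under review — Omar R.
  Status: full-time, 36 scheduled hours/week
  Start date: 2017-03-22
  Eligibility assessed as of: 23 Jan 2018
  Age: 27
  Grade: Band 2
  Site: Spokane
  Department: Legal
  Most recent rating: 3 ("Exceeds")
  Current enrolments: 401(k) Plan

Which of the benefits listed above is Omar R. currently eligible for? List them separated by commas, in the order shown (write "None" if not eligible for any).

401(k) Plan

Service from 2017-03-22 to 23 Jan 2018: 307 days.
401(k) Plan — status full-time ✓; service 307 days ≥ 60 days ✓; rating 3 ≥ 2 ✓ → eligible.
Pension Scheme — status full-time ✓; service 307 days ≥ 9 months (≈270 days) ✓; site Spokane ✓; grade Band 2 < Band 5 ✗ → not eligible.
401(k) Company Match — status full-time ✓ (not excluded); 36 hrs/wk ≥ 25 ✓; rating 3 ≥ 2 ✓; site Spokane ✗ (not Hamburg) → not eligible.
Supplemental Life Insurance — status full-time ✓; service 307 days < 3 years (≈1095 days) ✗ → not eligible.
Backup Childcare — status full-time ✗ (requires seasonal or temporary) → not eligible.
Annual Bonus Plan — status full-time ✗ (requires seasonal) → not eligible.
Phone Allowance — status full-time ✗ (requires part-time) → not eligible.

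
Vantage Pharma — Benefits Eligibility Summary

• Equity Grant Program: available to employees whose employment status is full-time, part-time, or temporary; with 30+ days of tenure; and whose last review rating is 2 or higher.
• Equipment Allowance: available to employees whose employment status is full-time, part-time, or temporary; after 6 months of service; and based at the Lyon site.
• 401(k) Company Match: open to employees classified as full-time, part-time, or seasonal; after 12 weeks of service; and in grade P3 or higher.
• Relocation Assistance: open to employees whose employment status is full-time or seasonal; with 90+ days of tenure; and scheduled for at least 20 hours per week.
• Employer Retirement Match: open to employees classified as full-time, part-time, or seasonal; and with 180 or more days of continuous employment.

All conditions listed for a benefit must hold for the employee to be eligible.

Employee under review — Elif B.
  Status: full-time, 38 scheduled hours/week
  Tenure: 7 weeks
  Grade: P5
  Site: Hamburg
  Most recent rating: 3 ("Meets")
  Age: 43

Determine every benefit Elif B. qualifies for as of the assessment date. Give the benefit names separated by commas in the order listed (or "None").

Equity Grant Program — status full-time ✓; service 7 weeks ≥ 30 days ✓; rating 3 ≥ 2 ✓ → eligible.
Equipment Allowance — status full-time ✓; service 7 weeks < 6 months (≈180 days) ✗ → not eligible.
401(k) Company Match — status full-time ✓; service 7 weeks < 12 weeks ✗ → not eligible.
Relocation Assistance — status full-time ✓; service 7 weeks < 90 days ✗ → not eligible.
Employer Retirement Match — status full-time ✓; service 7 weeks < 180 days ✗ → not eligible.

Equity Grant Program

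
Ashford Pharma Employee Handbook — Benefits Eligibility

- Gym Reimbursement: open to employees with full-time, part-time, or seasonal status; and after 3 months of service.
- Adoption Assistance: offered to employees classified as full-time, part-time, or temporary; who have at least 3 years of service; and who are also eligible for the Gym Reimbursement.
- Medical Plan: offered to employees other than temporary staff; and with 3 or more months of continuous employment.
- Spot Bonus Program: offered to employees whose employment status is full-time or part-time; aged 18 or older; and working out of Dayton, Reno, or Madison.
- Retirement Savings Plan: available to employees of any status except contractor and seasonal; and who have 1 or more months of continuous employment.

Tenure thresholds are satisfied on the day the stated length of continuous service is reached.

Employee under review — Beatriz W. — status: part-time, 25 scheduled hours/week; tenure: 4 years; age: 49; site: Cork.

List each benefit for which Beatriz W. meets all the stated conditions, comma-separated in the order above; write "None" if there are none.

Gym Reimbursement, Adoption Assistance, Medical Plan, Retirement Savings Plan

Gym Reimbursement — status part-time ✓; service 4 years ≥ 3 months (≈90 days) ✓ → eligible.
Adoption Assistance — status part-time ✓; service 4 years ≥ 3 years ✓; eligible for Gym Reimbursement ✓ → eligible.
Medical Plan — status part-time ✓ (not excluded); service 4 years ≥ 3 months (≈90 days) ✓ → eligible.
Spot Bonus Program — status part-time ✓; age 49 ≥ 18 ✓; site Cork ✗ (not Dayton, Reno, or Madison) → not eligible.
Retirement Savings Plan — status part-time ✓ (not excluded); service 4 years ≥ 1 month (≈30 days) ✓ → eligible.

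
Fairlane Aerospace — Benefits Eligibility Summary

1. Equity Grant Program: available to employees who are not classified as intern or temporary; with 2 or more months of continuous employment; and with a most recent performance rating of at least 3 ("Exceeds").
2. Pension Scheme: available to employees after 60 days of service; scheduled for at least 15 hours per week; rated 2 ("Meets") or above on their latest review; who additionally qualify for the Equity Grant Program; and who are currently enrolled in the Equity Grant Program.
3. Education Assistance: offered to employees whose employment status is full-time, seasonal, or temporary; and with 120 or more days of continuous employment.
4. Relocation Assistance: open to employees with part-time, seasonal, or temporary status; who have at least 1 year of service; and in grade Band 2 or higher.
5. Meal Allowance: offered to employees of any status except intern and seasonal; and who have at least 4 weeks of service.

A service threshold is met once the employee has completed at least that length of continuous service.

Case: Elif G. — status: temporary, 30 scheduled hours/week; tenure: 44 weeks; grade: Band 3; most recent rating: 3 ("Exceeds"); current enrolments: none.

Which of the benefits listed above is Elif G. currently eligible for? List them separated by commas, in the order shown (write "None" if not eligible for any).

Equity Grant Program — status temporary ✗ (excluded) → not eligible.
Pension Scheme — service 44 weeks ≥ 60 days ✓; 30 hrs/wk ≥ 15 ✓; rating 3 ≥ 2 ✓; not eligible for Equity Grant Program ✗ → not eligible.
Education Assistance — status temporary ✓; service 44 weeks ≥ 120 days ✓ → eligible.
Relocation Assistance — status temporary ✓; service 44 weeks < 1 year (≈365 days) ✗ → not eligible.
Meal Allowance — status temporary ✓ (not excluded); service 44 weeks ≥ 4 weeks ✓ → eligible.

Education Assistance, Meal Allowance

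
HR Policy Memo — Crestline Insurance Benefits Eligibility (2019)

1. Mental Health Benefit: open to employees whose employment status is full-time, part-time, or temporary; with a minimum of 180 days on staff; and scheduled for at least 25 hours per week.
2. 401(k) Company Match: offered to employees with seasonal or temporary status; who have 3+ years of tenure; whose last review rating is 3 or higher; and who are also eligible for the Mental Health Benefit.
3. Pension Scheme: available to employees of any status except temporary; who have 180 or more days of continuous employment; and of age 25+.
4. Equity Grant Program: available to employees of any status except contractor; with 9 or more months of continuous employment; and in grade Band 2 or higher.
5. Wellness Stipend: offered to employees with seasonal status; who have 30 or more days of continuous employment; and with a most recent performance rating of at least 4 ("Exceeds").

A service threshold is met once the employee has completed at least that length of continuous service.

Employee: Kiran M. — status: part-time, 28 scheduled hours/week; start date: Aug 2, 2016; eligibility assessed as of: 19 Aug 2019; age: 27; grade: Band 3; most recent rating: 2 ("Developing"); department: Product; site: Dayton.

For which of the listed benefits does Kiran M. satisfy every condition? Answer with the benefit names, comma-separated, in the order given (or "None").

Mental Health Benefit, Pension Scheme, Equity Grant Program

Service from Aug 2, 2016 to 19 Aug 2019: 1112 days.
Mental Health Benefit — status part-time ✓; service 1112 days ≥ 180 days ✓; 28 hrs/wk ≥ 25 ✓ → eligible.
401(k) Company Match — status part-time ✗ (requires seasonal or temporary) → not eligible.
Pension Scheme — status part-time ✓ (not excluded); service 1112 days ≥ 180 days ✓; age 27 ≥ 25 ✓ → eligible.
Equity Grant Program — status part-time ✓ (not excluded); service 1112 days ≥ 9 months (≈270 days) ✓; grade Band 3 ≥ Band 2 ✓ → eligible.
Wellness Stipend — status part-time ✗ (requires seasonal) → not eligible.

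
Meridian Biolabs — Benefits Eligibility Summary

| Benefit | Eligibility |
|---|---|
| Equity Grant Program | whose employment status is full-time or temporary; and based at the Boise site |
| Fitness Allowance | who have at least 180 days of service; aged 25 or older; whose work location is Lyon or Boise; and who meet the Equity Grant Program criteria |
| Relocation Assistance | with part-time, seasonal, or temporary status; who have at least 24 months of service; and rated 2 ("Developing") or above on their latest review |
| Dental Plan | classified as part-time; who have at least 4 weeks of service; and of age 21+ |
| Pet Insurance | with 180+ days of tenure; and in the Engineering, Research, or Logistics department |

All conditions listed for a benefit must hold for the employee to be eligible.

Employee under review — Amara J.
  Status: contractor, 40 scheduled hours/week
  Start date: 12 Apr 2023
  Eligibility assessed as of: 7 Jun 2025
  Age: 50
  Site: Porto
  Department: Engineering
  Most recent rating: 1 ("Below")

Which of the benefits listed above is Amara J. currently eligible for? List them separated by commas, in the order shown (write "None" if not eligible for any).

Pet Insurance

Service from 12 Apr 2023 to 7 Jun 2025: 787 days.
Equity Grant Program — status contractor ✗ (requires full-time or temporary) → not eligible.
Fitness Allowance — service 787 days ≥ 180 days ✓; age 50 ≥ 25 ✓; site Porto ✗ (not Lyon or Boise) → not eligible.
Relocation Assistance — status contractor ✗ (requires part-time, seasonal, or temporary) → not eligible.
Dental Plan — status contractor ✗ (requires part-time) → not eligible.
Pet Insurance — service 787 days ≥ 180 days ✓; dept Engineering ✓ → eligible.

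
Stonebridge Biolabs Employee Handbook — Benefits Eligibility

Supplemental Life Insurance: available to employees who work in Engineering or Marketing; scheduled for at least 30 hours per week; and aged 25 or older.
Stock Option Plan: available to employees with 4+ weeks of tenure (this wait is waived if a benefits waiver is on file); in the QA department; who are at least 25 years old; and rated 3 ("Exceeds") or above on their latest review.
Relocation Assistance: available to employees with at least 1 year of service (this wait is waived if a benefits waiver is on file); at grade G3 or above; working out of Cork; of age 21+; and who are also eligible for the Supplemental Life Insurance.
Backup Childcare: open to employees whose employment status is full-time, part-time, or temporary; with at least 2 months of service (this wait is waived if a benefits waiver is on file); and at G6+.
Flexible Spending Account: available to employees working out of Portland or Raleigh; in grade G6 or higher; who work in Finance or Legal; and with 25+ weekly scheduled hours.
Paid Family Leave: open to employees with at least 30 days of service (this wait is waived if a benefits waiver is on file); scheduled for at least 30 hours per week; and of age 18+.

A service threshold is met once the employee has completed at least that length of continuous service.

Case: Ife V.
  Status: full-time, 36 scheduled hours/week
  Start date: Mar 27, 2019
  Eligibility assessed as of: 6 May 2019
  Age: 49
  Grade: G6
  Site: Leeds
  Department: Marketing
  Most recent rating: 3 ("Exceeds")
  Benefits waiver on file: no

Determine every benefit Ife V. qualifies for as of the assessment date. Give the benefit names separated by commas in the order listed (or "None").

Service from Mar 27, 2019 to 6 May 2019: 40 days.
Supplemental Life Insurance — dept Marketing ✓; 36 hrs/wk ≥ 30 ✓; age 49 ≥ 25 ✓ → eligible.
Stock Option Plan — no waiver, service 40 days ≥ 4 weeks (≈28 days) ✓; dept Marketing ✗ → not eligible.
Relocation Assistance — no waiver, service 40 days < 1 year (≈365 days) ✗ → not eligible.
Backup Childcare — status full-time ✓; no waiver, service 40 days < 2 months (≈60 days) ✗ → not eligible.
Flexible Spending Account — site Leeds ✗ (not Portland or Raleigh) → not eligible.
Paid Family Leave — no waiver, service 40 days ≥ 30 days ✓; 36 hrs/wk ≥ 30 ✓; age 49 ≥ 18 ✓ → eligible.

Supplemental Life Insurance, Paid Family Leave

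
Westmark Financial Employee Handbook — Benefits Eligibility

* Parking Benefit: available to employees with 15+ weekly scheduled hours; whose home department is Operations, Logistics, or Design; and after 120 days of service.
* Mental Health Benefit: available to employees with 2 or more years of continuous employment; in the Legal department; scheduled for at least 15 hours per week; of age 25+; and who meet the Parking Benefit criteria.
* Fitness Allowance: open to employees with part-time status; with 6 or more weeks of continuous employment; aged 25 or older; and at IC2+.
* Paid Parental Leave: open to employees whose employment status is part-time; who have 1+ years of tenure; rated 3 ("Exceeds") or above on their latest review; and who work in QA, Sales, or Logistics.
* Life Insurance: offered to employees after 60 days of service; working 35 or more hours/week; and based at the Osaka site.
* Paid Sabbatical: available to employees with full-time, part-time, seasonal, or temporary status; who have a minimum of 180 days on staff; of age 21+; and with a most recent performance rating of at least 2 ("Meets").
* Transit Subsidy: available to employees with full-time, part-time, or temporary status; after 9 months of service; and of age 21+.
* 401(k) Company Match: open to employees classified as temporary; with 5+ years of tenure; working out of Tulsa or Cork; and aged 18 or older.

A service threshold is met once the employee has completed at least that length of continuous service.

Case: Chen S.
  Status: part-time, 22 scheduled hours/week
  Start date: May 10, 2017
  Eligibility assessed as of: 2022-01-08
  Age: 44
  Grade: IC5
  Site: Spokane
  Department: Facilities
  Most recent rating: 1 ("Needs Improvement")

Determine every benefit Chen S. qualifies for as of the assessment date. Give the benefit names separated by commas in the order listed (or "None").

Service from May 10, 2017 to 2022-01-08: 1704 days.
Parking Benefit — 22 hrs/wk ≥ 15 ✓; dept Facilities ✗ → not eligible.
Mental Health Benefit — service 1704 days ≥ 2 years (≈730 days) ✓; dept Facilities ✗ → not eligible.
Fitness Allowance — status part-time ✓; service 1704 days ≥ 6 weeks (≈42 days) ✓; age 44 ≥ 25 ✓; grade IC5 ≥ IC2 ✓ → eligible.
Paid Parental Leave — status part-time ✓; service 1704 days ≥ 1 year (≈365 days) ✓; rating 1 < 3 ✗ → not eligible.
Life Insurance — service 1704 days ≥ 60 days ✓; 22 hrs/wk < 35 ✗ → not eligible.
Paid Sabbatical — status part-time ✓; service 1704 days ≥ 180 days ✓; age 44 ≥ 21 ✓; rating 1 < 2 ✗ → not eligible.
Transit Subsidy — status part-time ✓; service 1704 days ≥ 9 months (≈270 days) ✓; age 44 ≥ 21 ✓ → eligible.
401(k) Company Match — status part-time ✗ (requires temporary) → not eligible.

Fitness Allowance, Transit Subsidy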